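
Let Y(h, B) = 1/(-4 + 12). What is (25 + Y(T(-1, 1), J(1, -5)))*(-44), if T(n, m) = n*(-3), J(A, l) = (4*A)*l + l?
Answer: -2211/2 ≈ -1105.5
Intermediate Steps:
J(A, l) = l + 4*A*l (J(A, l) = 4*A*l + l = l + 4*A*l)
T(n, m) = -3*n
Y(h, B) = ⅛ (Y(h, B) = 1/8 = ⅛)
(25 + Y(T(-1, 1), J(1, -5)))*(-44) = (25 + ⅛)*(-44) = (201/8)*(-44) = -2211/2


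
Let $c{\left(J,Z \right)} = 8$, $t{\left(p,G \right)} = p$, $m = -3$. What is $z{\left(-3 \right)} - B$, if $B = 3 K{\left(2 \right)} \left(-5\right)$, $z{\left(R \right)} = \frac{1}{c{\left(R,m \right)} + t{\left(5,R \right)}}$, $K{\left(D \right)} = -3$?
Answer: $- \frac{584}{13} \approx -44.923$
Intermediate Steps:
$z{\left(R \right)} = \frac{1}{13}$ ($z{\left(R \right)} = \frac{1}{8 + 5} = \frac{1}{13}$)
$B = 45$ ($B = 3 \left(-3\right) \left(-5\right) = \left(-9\right) \left(-5\right) = 45$)
$z{\left(-3 \right)} - B = \frac{1}{13} - 45 = - \frac{584}{13}$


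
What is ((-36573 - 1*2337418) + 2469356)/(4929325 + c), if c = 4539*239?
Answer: 95365/6014146 ≈ 0.015857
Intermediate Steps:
c = 1084821
((-36573 - 1*2337418) + 2469356)/(4929325 + c) = ((-36573 - 1*2337418) + 2469356)/(4929325 + 1084821) = ((-36573 - 2337418) + 2469356)/6014146 = (-2373991 + 2469356)*(1/6014146) = 95365*(1/6014146) = 95365/6014146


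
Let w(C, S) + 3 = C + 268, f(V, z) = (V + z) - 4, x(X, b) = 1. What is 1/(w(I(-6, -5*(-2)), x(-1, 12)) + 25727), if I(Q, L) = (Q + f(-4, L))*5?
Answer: 1/25972 ≈ 3.8503e-5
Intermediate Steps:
f(V, z) = -4 + V + z
I(Q, L) = -40 + 5*L + 5*Q (I(Q, L) = (Q + (-4 - 4 + L))*5 = (Q + (-8 + L))*5 = (-8 + L + Q)*5 = -40 + 5*L + 5*Q)
w(C, S) = 265 + C (w(C, S) = -3 + (C + 268) = -3 + (268 + C) = 265 + C)
1/(w(I(-6, -5*(-2)), x(-1, 12)) + 25727) = 1/((265 + (-40 + 5*(-5*(-2)) + 5*(-6))) + 25727) = 1/((265 + (-40 + 5*10 - 30)) + 25727) = 1/((265 + (-40 + 50 - 30)) + 25727) = 1/((265 - 20) + 25727) = 1/(245 + 25727) = 1/25972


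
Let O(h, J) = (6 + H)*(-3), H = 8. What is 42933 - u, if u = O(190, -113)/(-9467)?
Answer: 406446669/9467 ≈ 42933.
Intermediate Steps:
O(h, J) = -42 (O(h, J) = (6 + 8)*(-3) = 14*(-3) = -42)
u = 42/9467 (u = -42/(-9467) = -42*(-1/9467) = 42/9467 ≈ 0.0044365)
42933 - u = 42933 - 1*42/9467 = 42933 - 42/9467 = 406446669/9467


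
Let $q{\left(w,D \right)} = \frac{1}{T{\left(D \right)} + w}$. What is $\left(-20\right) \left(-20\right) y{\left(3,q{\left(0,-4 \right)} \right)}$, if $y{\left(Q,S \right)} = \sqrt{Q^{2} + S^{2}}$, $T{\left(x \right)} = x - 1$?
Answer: $80 \sqrt{226} \approx 1202.7$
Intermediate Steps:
$T{\left(x \right)} = -1 + x$ ($T{\left(x \right)} = x - 1 = -1 + x$)
$q{\left(w,D \right)} = \frac{1}{-1 + D + w}$ ($q{\left(w,D \right)} = \frac{1}{\left(-1 + D\right) + w} = \frac{1}{-1 + D + w}$)
$\left(-20\right) \left(-20\right) y{\left(3,q{\left(0,-4 \right)} \right)} = \left(-20\right) \left(-20\right) \sqrt{3^{2} + \left(\frac{1}{-1 - 4 + 0}\right)^{2}} = 400 \sqrt{9 + \left(\frac{1}{-5}\right)^{2}} = 400 \sqrt{9 + \left(- \frac{1}{5}\right)^{2}} = 400 \sqrt{9 + \frac{1}{25}} = 400 \sqrt{\frac{226}{25}} = 400 \frac{\sqrt{226}}{5} = 80 \sqrt{226}$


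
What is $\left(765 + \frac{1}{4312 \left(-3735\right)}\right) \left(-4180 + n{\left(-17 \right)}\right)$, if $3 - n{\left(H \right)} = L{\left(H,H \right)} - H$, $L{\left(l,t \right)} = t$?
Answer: $- \frac{51463020050423}{16105320} \approx -3.1954 \cdot 10^{6}$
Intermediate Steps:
$n{\left(H \right)} = 3$ ($n{\left(H \right)} = 3 - \left(H - H\right) = 3 - 0 = 3 + 0 = 3$)
$\left(765 + \frac{1}{4312 \left(-3735\right)}\right) \left(-4180 + n{\left(-17 \right)}\right) = \left(765 + \frac{1}{4312 \left(-3735\right)}\right) \left(-4180 + 3\right) = \left(765 + \frac{1}{4312} \left(- \frac{1}{3735}\right)\right) \left(-4177\right) = \left(765 - \frac{1}{16105320}\right) \left(-4177\right) = \frac{12320569799}{16105320} \left(-4177\right) = - \frac{51463020050423}{16105320}$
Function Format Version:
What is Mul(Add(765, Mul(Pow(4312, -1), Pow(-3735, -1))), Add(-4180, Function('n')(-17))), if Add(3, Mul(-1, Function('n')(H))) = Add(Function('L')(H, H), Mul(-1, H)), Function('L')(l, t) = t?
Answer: Rational(-51463020050423, 16105320) ≈ -3.1954e+6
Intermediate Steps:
Function('n')(H) = 3 (Function('n')(H) = Add(3, Mul(-1, Add(H, Mul(-1, H)))) = Add(3, Mul(-1, 0)) = Add(3, 0) = 3)
Mul(Add(765, Mul(Pow(4312, -1), Pow(-3735, -1))), Add(-4180, Function('n')(-17))) = Mul(Add(765, Mul(Pow(4312, -1), Pow(-3735, -1))), Add(-4180, 3)) = Mul(Add(765, Mul(Rational(1, 4312), Rational(-1, 3735))), -4177) = Mul(Add(765, Rational(-1, 16105320)), -4177) = Mul(Rational(12320569799, 16105320), -4177) = Rational(-51463020050423, 16105320)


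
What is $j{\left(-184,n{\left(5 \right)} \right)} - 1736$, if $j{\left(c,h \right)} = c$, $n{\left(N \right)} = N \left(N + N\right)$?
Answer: $-1920$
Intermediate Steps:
$n{\left(N \right)} = 2 N^{2}$ ($n{\left(N \right)} = N 2 N = 2 N^{2}$)
$j{\left(-184,n{\left(5 \right)} \right)} - 1736 = -184 - 1736 = -1920$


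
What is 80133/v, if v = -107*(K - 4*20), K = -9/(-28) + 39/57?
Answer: 42630756/4496675 ≈ 9.4805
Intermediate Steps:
K = 535/532 (K = -9*(-1/28) + 39*(1/57) = 9/28 + 13/19 = 535/532 ≈ 1.0056)
v = 4496675/532 (v = -107*(535/532 - 4*20) = -107*(535/532 - 80) = -107*(-42025/532) = 4496675/532 ≈ 8452.4)
80133/v = 80133/(4496675/532) = 80133*(532/4496675) = 42630756/4496675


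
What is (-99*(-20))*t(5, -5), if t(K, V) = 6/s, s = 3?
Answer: 3960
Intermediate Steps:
t(K, V) = 2 (t(K, V) = 6/3 = 6*(⅓) = 2)
(-99*(-20))*t(5, -5) = -99*(-20)*2 = 1980*2 = 3960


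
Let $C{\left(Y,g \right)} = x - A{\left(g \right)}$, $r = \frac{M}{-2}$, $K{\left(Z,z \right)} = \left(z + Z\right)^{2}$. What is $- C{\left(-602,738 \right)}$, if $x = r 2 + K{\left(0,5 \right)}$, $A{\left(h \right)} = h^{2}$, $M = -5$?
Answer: $544614$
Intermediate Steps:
$K{\left(Z,z \right)} = \left(Z + z\right)^{2}$
$r = \frac{5}{2}$ ($r = - \frac{5}{-2} = \left(-5\right) \left(- \frac{1}{2}\right) = \frac{5}{2} \approx 2.5$)
$x = 30$ ($x = \frac{5}{2} \cdot 2 + \left(0 + 5\right)^{2} = 5 + 5^{2} = 5 + 25 = 30$)
$C{\left(Y,g \right)} = 30 - g^{2}$
$- C{\left(-602,738 \right)} = - (30 - 738^{2}) = - (30 - 544644) = \left(-1\right) \left(-544614\right) = 544614$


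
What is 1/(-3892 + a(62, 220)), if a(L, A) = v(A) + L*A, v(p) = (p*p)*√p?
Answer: -2437/128817044124 + 6050*√55/32204261031 ≈ 1.3743e-6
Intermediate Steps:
v(p) = p^(5/2) (v(p) = p²*√p = p^(5/2))
a(L, A) = A^(5/2) + A*L (a(L, A) = A^(5/2) + L*A = A^(5/2) + A*L)
1/(-3892 + a(62, 220)) = 1/(-3892 + (220^(5/2) + 220*62)) = 1/(-3892 + (96800*√55 + 13640)) = 1/(-3892 + (13640 + 96800*√55)) = 1/(9748 + 96800*√55)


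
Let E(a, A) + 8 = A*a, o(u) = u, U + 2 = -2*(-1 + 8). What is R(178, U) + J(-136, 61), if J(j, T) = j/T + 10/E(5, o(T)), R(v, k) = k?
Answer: -329654/18117 ≈ -18.196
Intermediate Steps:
U = -16 (U = -2 - 2*(-1 + 8) = -2 - 2*7 = -2 - 14 = -16)
E(a, A) = -8 + A*a
J(j, T) = 10/(-8 + 5*T) + j/T (J(j, T) = j/T + 10/(-8 + T*5) = j/T + 10/(-8 + 5*T) = 10/(-8 + 5*T) + j/T)
R(178, U) + J(-136, 61) = -16 + (10/(-8 + 5*61) - 136/61) = -16 + (10/(-8 + 305) - 136*1/61) = -16 + (10/297 - 136/61) = -16 - 39782/18117 = -329654/18117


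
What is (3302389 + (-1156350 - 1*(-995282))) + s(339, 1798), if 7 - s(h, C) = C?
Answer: 3139530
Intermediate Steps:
s(h, C) = 7 - C
(3302389 + (-1156350 - 1*(-995282))) + s(339, 1798) = (3302389 + (-1156350 - 1*(-995282))) + (7 - 1*1798) = (3302389 + (-1156350 + 995282)) + (7 - 1798) = (3302389 - 161068) - 1791 = 3141321 - 1791 = 3139530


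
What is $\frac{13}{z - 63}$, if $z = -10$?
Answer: $- \frac{13}{73} \approx -0.17808$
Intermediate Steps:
$\frac{13}{z - 63} = \frac{13}{-10 - 63} = \frac{13}{-73} = 13 \left(- \frac{1}{73}\right) = - \frac{13}{73}$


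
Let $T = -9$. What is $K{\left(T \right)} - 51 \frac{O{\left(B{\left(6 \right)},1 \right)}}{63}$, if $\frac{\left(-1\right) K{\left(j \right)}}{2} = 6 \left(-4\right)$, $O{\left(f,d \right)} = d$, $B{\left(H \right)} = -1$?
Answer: $\frac{991}{21} \approx 47.19$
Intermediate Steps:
$K{\left(j \right)} = 48$ ($K{\left(j \right)} = - 2 \cdot 6 \left(-4\right) = \left(-2\right) \left(-24\right) = 48$)
$K{\left(T \right)} - 51 \frac{O{\left(B{\left(6 \right)},1 \right)}}{63} = 48 - 51 \cdot 1 \cdot \frac{1}{63} = 48 - \frac{17}{21} = \frac{991}{21}$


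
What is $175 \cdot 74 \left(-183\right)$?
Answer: $-2369850$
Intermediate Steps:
$175 \cdot 74 \left(-183\right) = 12950 \left(-183\right) = -2369850$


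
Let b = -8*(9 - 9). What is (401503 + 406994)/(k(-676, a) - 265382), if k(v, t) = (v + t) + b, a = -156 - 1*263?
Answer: -808497/266477 ≈ -3.0340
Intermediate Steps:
b = 0 (b = -8*0 = 0)
a = -419 (a = -156 - 263 = -419)
k(v, t) = t + v (k(v, t) = (v + t) + 0 = (t + v) + 0 = t + v)
(401503 + 406994)/(k(-676, a) - 265382) = (401503 + 406994)/((-419 - 676) - 265382) = 808497/(-1095 - 265382) = 808497/(-266477) = 808497*(-1/266477) = -808497/266477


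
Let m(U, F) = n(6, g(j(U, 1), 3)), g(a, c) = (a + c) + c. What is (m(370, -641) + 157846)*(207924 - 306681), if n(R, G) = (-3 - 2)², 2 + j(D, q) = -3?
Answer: -15590866347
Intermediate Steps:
j(D, q) = -5 (j(D, q) = -2 - 3 = -5)
g(a, c) = a + 2*c
n(R, G) = 25 (n(R, G) = (-5)² = 25)
m(U, F) = 25
(m(370, -641) + 157846)*(207924 - 306681) = (25 + 157846)*(207924 - 306681) = 157871*(-98757) = -15590866347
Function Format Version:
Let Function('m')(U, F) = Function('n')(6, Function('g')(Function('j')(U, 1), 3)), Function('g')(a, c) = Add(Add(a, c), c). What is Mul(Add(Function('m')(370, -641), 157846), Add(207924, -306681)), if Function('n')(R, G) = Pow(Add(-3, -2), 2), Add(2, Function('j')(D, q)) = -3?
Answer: -15590866347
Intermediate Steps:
Function('j')(D, q) = -5 (Function('j')(D, q) = Add(-2, -3) = -5)
Function('g')(a, c) = Add(a, Mul(2, c))
Function('n')(R, G) = 25 (Function('n')(R, G) = Pow(-5, 2) = 25)
Function('m')(U, F) = 25
Mul(Add(Function('m')(370, -641), 157846), Add(207924, -306681)) = Mul(Add(25, 157846), Add(207924, -306681)) = Mul(157871, -98757) = -15590866347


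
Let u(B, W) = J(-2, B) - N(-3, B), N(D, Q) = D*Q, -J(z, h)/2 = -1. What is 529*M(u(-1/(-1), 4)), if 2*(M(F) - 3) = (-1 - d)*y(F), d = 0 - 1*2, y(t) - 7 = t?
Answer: 4761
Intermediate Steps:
J(z, h) = 2 (J(z, h) = -2*(-1) = 2)
y(t) = 7 + t
d = -2 (d = 0 - 2 = -2)
u(B, W) = 2 + 3*B (u(B, W) = 2 - (-3)*B = 2 + 3*B)
M(F) = 13/2 + F/2 (M(F) = 3 + ((-1 - 1*(-2))*(7 + F))/2 = 3 + ((-1 + 2)*(7 + F))/2 = 3 + (1*(7 + F))/2 = 3 + (7 + F)/2 = 3 + (7/2 + F/2) = 13/2 + F/2)
529*M(u(-1/(-1), 4)) = 529*(13/2 + (2 + 3*(-1/(-1)))/2) = 529*(13/2 + (2 + 3*(-1*(-1)))/2) = 529*(13/2 + (2 + 3*1)/2) = 529*(13/2 + (2 + 3)/2) = 529*(13/2 + (½)*5) = 529*(13/2 + 5/2) = 529*9 = 4761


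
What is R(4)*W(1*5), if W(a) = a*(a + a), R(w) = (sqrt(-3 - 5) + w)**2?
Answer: 400 + 800*I*sqrt(2) ≈ 400.0 + 1131.4*I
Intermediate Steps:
R(w) = (w + 2*I*sqrt(2))**2 (R(w) = (sqrt(-8) + w)**2 = (2*I*sqrt(2) + w)**2 = (w + 2*I*sqrt(2))**2)
W(a) = 2*a**2 (W(a) = a*(2*a) = 2*a**2)
R(4)*W(1*5) = (4 + 2*I*sqrt(2))**2*(2*(1*5)**2) = (4 + 2*I*sqrt(2))**2*(2*5**2) = (4 + 2*I*sqrt(2))**2*(2*25) = (4 + 2*I*sqrt(2))**2*50 = 50*(4 + 2*I*sqrt(2))**2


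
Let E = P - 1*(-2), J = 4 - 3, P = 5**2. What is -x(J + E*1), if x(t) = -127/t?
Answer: 127/28 ≈ 4.5357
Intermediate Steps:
P = 25
J = 1
E = 27 (E = 25 - 1*(-2) = 25 + 2 = 27)
-x(J + E*1) = -(-127)/(1 + 27*1) = -(-127)/(1 + 27) = -(-127)/28 = -1*(-127/28) = 127/28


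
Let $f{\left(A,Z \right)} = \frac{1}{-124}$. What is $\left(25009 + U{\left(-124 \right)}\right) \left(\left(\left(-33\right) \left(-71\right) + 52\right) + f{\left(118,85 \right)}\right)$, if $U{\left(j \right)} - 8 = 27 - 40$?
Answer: $\frac{1856415729}{31} \approx 5.9884 \cdot 10^{7}$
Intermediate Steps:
$f{\left(A,Z \right)} = - \frac{1}{124}$
$U{\left(j \right)} = -5$ ($U{\left(j \right)} = 8 + \left(27 - 40\right) = 8 - 13 = -5$)
$\left(25009 + U{\left(-124 \right)}\right) \left(\left(\left(-33\right) \left(-71\right) + 52\right) + f{\left(118,85 \right)}\right) = \left(25009 - 5\right) \left(\left(\left(-33\right) \left(-71\right) + 52\right) - \frac{1}{124}\right) = 25004 \left(\left(2343 + 52\right) - \frac{1}{124}\right) = 25004 \left(2395 - \frac{1}{124}\right) = 25004 \cdot \frac{296979}{124} = \frac{1856415729}{31}$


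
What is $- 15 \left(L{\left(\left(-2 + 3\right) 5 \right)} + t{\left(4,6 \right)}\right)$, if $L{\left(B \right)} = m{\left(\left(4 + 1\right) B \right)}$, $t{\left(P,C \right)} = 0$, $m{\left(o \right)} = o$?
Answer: $-375$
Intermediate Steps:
$L{\left(B \right)} = 5 B$ ($L{\left(B \right)} = \left(4 + 1\right) B = 5 B$)
$- 15 \left(L{\left(\left(-2 + 3\right) 5 \right)} + t{\left(4,6 \right)}\right) = - 15 \left(5 \left(-2 + 3\right) 5 + 0\right) = - 15 \left(5 \cdot 1 \cdot 5 + 0\right) = - 15 \left(5 \cdot 5 + 0\right) = - 15 \left(25 + 0\right) = \left(-15\right) 25 = -375$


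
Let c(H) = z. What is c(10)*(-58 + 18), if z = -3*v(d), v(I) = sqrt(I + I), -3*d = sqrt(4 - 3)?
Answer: 40*I*sqrt(6) ≈ 97.98*I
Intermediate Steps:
d = -1/3 (d = -sqrt(4 - 3)/3 = -sqrt(1)/3 = -1/3*1 = -1/3 ≈ -0.33333)
v(I) = sqrt(2)*sqrt(I) (v(I) = sqrt(2*I) = sqrt(2)*sqrt(I))
z = -I*sqrt(6) (z = -3*sqrt(2)*sqrt(-1/3) = -3*sqrt(2)*I*sqrt(3)/3 = -I*sqrt(6) ≈ -2.4495*I)
c(H) = -I*sqrt(6)
c(10)*(-58 + 18) = (-I*sqrt(6))*(-58 + 18) = -I*sqrt(6)*(-40) = 40*I*sqrt(6)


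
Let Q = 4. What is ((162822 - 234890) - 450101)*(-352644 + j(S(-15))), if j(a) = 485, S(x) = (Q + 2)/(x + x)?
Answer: 183886512871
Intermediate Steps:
S(x) = 3/x (S(x) = (4 + 2)/(x + x) = 6/((2*x)) = 6*(1/(2*x)) = 3/x)
((162822 - 234890) - 450101)*(-352644 + j(S(-15))) = ((162822 - 234890) - 450101)*(-352644 + 485) = (-72068 - 450101)*(-352159) = -522169*(-352159) = 183886512871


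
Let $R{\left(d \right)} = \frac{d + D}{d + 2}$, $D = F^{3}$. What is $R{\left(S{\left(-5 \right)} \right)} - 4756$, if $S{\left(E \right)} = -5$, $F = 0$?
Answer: $- \frac{14263}{3} \approx -4754.3$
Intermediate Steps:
$D = 0$ ($D = 0^{3} = 0$)
$R{\left(d \right)} = \frac{d}{2 + d}$ ($R{\left(d \right)} = \frac{d + 0}{d + 2} = \frac{d}{2 + d}$)
$R{\left(S{\left(-5 \right)} \right)} - 4756 = - \frac{5}{2 - 5} - 4756 = - \frac{5}{-3} - 4756 = \left(-5\right) \left(- \frac{1}{3}\right) - 4756 = \frac{5}{3} - 4756 = - \frac{14263}{3}$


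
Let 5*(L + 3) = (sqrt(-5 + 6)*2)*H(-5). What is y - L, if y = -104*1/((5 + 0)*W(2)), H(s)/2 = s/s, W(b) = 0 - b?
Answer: 63/5 ≈ 12.600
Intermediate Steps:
W(b) = -b
H(s) = 2 (H(s) = 2*(s/s) = 2*1 = 2)
y = 52/5 (y = -104*(-1/(2*(5 + 0))) = -104/(5*(-2)) = -104/(-10) = -104*(-1/10) = 52/5 ≈ 10.400)
L = -11/5 (L = -3 + ((sqrt(-5 + 6)*2)*2)/5 = -3 + ((sqrt(1)*2)*2)/5 = -3 + ((1*2)*2)/5 = -3 + (2*2)/5 = -3 + (1/5)*4 = -3 + 4/5 = -11/5 ≈ -2.2000)
y - L = 52/5 - 1*(-11/5) = 52/5 + 11/5 = 63/5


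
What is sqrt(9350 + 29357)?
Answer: sqrt(38707) ≈ 196.74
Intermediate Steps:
sqrt(9350 + 29357) = sqrt(38707)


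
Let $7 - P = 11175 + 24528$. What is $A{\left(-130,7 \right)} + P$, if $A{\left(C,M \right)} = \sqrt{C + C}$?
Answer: $-35696 + 2 i \sqrt{65} \approx -35696.0 + 16.125 i$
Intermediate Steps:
$P = -35696$ ($P = 7 - \left(11175 + 24528\right) = 7 - 35703 = -35696$)
$A{\left(C,M \right)} = \sqrt{2} \sqrt{C}$ ($A{\left(C,M \right)} = \sqrt{2 C} = \sqrt{2} \sqrt{C}$)
$A{\left(-130,7 \right)} + P = \sqrt{2} \sqrt{-130} - 35696 = \sqrt{2} i \sqrt{130} - 35696 = 2 i \sqrt{65} - 35696 = -35696 + 2 i \sqrt{65}$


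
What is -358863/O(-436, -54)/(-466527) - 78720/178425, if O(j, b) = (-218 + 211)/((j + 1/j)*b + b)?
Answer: -7287656565490397/2822763600930 ≈ -2581.7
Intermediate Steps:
O(j, b) = -7/(b + b*(j + 1/j)) (O(j, b) = -7/(b*(j + 1/j) + b) = -7/(b + b*(j + 1/j)))
-358863/O(-436, -54)/(-466527) - 78720/178425 = -358863/((-7*(-436)/(-54*(1 - 436 + (-436)²))))/(-466527) - 78720/178425 = -358863/((-7*(-436)*(-1/54)/(1 - 436 + 190096)))*(-1/466527) - 78720*1/178425 = -358863/((-7*(-436)*(-1/54)/189661))*(-1/466527) - 5248/11895 = -358863/((-7*(-436)*(-1/54)*1/189661))*(-1/466527) - 5248/11895 = -358863/(-1526/5120847)*(-1/466527) - 5248/11895 = -358863*(-5120847/1526)*(-1/466527) - 5248/11895 = (1837682516961/1526)*(-1/466527) - 5248/11895 = -612560838987/237306734 - 5248/11895 = -7287656565490397/2822763600930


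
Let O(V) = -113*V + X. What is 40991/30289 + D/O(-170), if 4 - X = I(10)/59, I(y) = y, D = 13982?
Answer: 35727300269/17168047512 ≈ 2.0810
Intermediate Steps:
X = 226/59 (X = 4 - 10/59 = 226/59 ≈ 3.8305)
O(V) = 226/59 - 113*V (O(V) = -113*V + 226/59 = 226/59 - 113*V)
40991/30289 + D/O(-170) = 40991/30289 + 13982/(226/59 - 113*(-170)) = 40991*(1/30289) + 13982/(226/59 + 19210) = 40991/30289 + 13982/(1133616/59) = 40991/30289 + 13982*(59/1133616) = 40991/30289 + 412469/566808 = 35727300269/17168047512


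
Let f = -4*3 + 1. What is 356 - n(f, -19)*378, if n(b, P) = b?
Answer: 4514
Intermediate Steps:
f = -11 (f = -12 + 1 = -11)
356 - n(f, -19)*378 = 356 - 1*(-11)*378 = 356 + 11*378 = 356 + 4158 = 4514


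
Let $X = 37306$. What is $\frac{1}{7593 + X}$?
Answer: $\frac{1}{44899} \approx 2.2272 \cdot 10^{-5}$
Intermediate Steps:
$\frac{1}{7593 + X} = \frac{1}{7593 + 37306} = \frac{1}{44899}$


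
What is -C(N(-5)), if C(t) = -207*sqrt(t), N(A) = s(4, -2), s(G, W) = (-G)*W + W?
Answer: 207*sqrt(6) ≈ 507.04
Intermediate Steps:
s(G, W) = W - G*W (s(G, W) = -G*W + W = W - G*W)
N(A) = 6 (N(A) = -2*(1 - 1*4) = -2*(1 - 4) = -2*(-3) = 6)
-C(N(-5)) = -(-207)*sqrt(6) = 207*sqrt(6)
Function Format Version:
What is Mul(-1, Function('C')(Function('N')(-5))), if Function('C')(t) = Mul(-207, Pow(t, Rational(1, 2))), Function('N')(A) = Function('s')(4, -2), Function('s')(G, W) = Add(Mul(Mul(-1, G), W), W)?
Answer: Mul(207, Pow(6, Rational(1, 2))) ≈ 507.04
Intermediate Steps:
Function('s')(G, W) = Add(W, Mul(-1, G, W)) (Function('s')(G, W) = Add(Mul(-1, G, W), W) = Add(W, Mul(-1, G, W)))
Function('N')(A) = 6 (Function('N')(A) = Mul(-2, Add(1, Mul(-1, 4))) = Mul(-2, Add(1, -4)) = Mul(-2, -3) = 6)
Mul(-1, Function('C')(Function('N')(-5))) = Mul(-1, Mul(-207, Pow(6, Rational(1, 2)))) = Mul(207, Pow(6, Rational(1, 2)))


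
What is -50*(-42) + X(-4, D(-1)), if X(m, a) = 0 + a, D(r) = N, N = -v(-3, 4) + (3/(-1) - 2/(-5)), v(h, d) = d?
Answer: 10467/5 ≈ 2093.4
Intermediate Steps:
N = -33/5 (N = -1*4 + (3/(-1) - 2/(-5)) = -4 + (3*(-1) - 2*(-⅕)) = -4 + (-3 + ⅖) = -4 - 13/5 = -33/5 ≈ -6.6000)
D(r) = -33/5
X(m, a) = a
-50*(-42) + X(-4, D(-1)) = -50*(-42) - 33/5 = 2100 - 33/5 = 10467/5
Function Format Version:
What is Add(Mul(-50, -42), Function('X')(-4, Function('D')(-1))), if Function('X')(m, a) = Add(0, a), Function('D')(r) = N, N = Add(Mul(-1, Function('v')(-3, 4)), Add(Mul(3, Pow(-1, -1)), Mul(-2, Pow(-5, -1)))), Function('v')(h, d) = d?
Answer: Rational(10467, 5) ≈ 2093.4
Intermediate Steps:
N = Rational(-33, 5) (N = Add(Mul(-1, 4), Add(Mul(3, Pow(-1, -1)), Mul(-2, Pow(-5, -1)))) = Add(-4, Add(Mul(3, -1), Mul(-2, Rational(-1, 5)))) = Add(-4, Add(-3, Rational(2, 5))) = Add(-4, Rational(-13, 5)) = Rational(-33, 5) ≈ -6.6000)
Function('D')(r) = Rational(-33, 5)
Function('X')(m, a) = a
Add(Mul(-50, -42), Function('X')(-4, Function('D')(-1))) = Add(Mul(-50, -42), Rational(-33, 5)) = Add(2100, Rational(-33, 5)) = Rational(10467, 5)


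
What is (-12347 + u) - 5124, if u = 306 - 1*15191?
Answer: -32356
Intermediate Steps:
u = -14885 (u = 306 - 15191 = -14885)
(-12347 + u) - 5124 = (-12347 - 14885) - 5124 = -27232 - 5124 = -32356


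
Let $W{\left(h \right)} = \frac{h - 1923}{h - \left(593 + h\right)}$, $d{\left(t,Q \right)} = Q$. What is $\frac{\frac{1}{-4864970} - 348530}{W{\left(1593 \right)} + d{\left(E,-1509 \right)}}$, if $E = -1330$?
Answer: $\frac{1005483680501893}{4351749719790} \approx 231.05$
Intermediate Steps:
$W{\left(h \right)} = \frac{1923}{593} - \frac{h}{593}$ ($W{\left(h \right)} = \frac{-1923 + h}{-593} = \left(-1923 + h\right) \left(- \frac{1}{593}\right) = \frac{1923}{593} - \frac{h}{593}$)
$\frac{\frac{1}{-4864970} - 348530}{W{\left(1593 \right)} + d{\left(E,-1509 \right)}} = \frac{\frac{1}{-4864970} - 348530}{\left(\frac{1923}{593} - \frac{1593}{593}\right) - 1509} = \frac{- \frac{1}{4864970} + \left(-1284404 + 935874\right)}{\left(\frac{1923}{593} - \frac{1593}{593}\right) - 1509} = \frac{- \frac{1}{4864970} - 348530}{\frac{330}{593} - 1509} = - \frac{1695587994101}{4864970 \left(- \frac{894507}{593}\right)} = \left(- \frac{1695587994101}{4864970}\right) \left(- \frac{593}{894507}\right) = \frac{1005483680501893}{4351749719790}$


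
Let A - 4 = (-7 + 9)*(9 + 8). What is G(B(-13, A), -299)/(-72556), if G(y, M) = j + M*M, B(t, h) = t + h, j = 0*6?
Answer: -89401/72556 ≈ -1.2322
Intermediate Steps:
j = 0
A = 38 (A = 4 + (-7 + 9)*(9 + 8) = 4 + 2*17 = 4 + 34 = 38)
B(t, h) = h + t
G(y, M) = M² (G(y, M) = 0 + M*M = 0 + M² = M²)
G(B(-13, A), -299)/(-72556) = (-299)²/(-72556) = 89401*(-1/72556) = -89401/72556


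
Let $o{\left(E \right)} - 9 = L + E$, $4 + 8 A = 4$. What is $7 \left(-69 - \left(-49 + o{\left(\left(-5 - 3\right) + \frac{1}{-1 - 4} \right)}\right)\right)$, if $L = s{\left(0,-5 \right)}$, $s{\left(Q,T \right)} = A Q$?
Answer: $- \frac{728}{5} \approx -145.6$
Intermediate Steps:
$A = 0$ ($A = - \frac{1}{2} + \frac{1}{8} \cdot 4 = - \frac{1}{2} + \frac{1}{2} = 0$)
$s{\left(Q,T \right)} = 0$ ($s{\left(Q,T \right)} = 0 Q = 0$)
$L = 0$
$o{\left(E \right)} = 9 + E$ ($o{\left(E \right)} = 9 + \left(0 + E\right) = 9 + E$)
$7 \left(-69 - \left(-49 + o{\left(\left(-5 - 3\right) + \frac{1}{-1 - 4} \right)}\right)\right) = 7 \left(-69 + \left(49 - \left(9 + \left(\left(-5 - 3\right) + \frac{1}{-1 - 4}\right)\right)\right)\right) = 7 \left(-69 + \left(49 - \left(9 - \left(8 - \frac{1}{-5}\right)\right)\right)\right) = 7 \left(-69 + \left(49 - \left(9 - \frac{41}{5}\right)\right)\right) = 7 \left(-69 + \left(49 - \frac{4}{5}\right)\right) = 7 \left(-69 + \frac{241}{5}\right) = 7 \left(- \frac{104}{5}\right) = - \frac{728}{5}$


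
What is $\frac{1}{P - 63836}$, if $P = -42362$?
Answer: $- \frac{1}{106198} \approx -9.4164 \cdot 10^{-6}$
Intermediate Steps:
$\frac{1}{P - 63836} = \frac{1}{-42362 - 63836} = \frac{1}{-106198} = - \frac{1}{106198}$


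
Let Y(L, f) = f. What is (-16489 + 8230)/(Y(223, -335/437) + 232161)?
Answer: -3609183/101454022 ≈ -0.035575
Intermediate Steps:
(-16489 + 8230)/(Y(223, -335/437) + 232161) = (-16489 + 8230)/(-335/437 + 232161) = -8259/(-335*1/437 + 232161) = -8259/(-335/437 + 232161) = -8259/101454022/437 = -8259*437/101454022 = -3609183/101454022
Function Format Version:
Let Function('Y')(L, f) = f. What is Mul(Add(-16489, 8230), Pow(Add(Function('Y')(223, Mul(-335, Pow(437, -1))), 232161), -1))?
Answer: Rational(-3609183, 101454022) ≈ -0.035575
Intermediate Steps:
Mul(Add(-16489, 8230), Pow(Add(Function('Y')(223, Mul(-335, Pow(437, -1))), 232161), -1)) = Mul(Add(-16489, 8230), Pow(Add(Mul(-335, Pow(437, -1)), 232161), -1)) = Mul(-8259, Pow(Add(Mul(-335, Rational(1, 437)), 232161), -1)) = Mul(-8259, Pow(Add(Rational(-335, 437), 232161), -1)) = Mul(-8259, Pow(Rational(101454022, 437), -1)) = Mul(-8259, Rational(437, 101454022)) = Rational(-3609183, 101454022)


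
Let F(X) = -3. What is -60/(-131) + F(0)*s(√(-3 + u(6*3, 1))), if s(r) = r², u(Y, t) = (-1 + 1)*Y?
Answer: 1239/131 ≈ 9.4580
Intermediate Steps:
u(Y, t) = 0 (u(Y, t) = 0*Y = 0)
-60/(-131) + F(0)*s(√(-3 + u(6*3, 1))) = -60/(-131) - 3*(√(-3 + 0))² = -60*(-1/131) - 3*(√(-3))² = 60/131 - 3*(I*√3)² = 60/131 - 3*(-3) = 60/131 + 9 = 1239/131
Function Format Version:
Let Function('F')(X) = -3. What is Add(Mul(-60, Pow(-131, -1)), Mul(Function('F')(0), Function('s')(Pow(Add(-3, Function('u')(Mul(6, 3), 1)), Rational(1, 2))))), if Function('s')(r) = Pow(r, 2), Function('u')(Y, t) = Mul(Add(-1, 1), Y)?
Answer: Rational(1239, 131) ≈ 9.4580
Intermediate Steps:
Function('u')(Y, t) = 0 (Function('u')(Y, t) = Mul(0, Y) = 0)
Add(Mul(-60, Pow(-131, -1)), Mul(Function('F')(0), Function('s')(Pow(Add(-3, Function('u')(Mul(6, 3), 1)), Rational(1, 2))))) = Add(Mul(-60, Pow(-131, -1)), Mul(-3, Pow(Pow(Add(-3, 0), Rational(1, 2)), 2))) = Add(Mul(-60, Rational(-1, 131)), Mul(-3, Pow(Pow(-3, Rational(1, 2)), 2))) = Add(Rational(60, 131), Mul(-3, Pow(Mul(I, Pow(3, Rational(1, 2))), 2))) = Add(Rational(60, 131), Mul(-3, -3)) = Add(Rational(60, 131), 9) = Rational(1239, 131)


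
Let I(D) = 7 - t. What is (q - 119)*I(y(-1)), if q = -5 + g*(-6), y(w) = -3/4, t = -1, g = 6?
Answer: -1280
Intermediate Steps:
y(w) = -3/4 (y(w) = -3*1/4 = -3/4)
q = -41 (q = -5 + 6*(-6) = -5 - 36 = -41)
I(D) = 8 (I(D) = 7 - 1*(-1) = 7 + 1 = 8)
(q - 119)*I(y(-1)) = (-41 - 119)*8 = -160*8 = -1280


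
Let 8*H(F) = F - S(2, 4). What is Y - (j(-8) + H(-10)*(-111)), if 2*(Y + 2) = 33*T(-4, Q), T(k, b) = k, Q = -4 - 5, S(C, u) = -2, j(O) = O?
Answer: -171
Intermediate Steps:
Q = -9
H(F) = ¼ + F/8 (H(F) = (F - 1*(-2))/8 = (F + 2)/8 = (2 + F)/8 = ¼ + F/8)
Y = -68 (Y = -2 + (33*(-4))/2 = -2 + (½)*(-132) = -2 - 66 = -68)
Y - (j(-8) + H(-10)*(-111)) = -68 - (-8 + (¼ + (⅛)*(-10))*(-111)) = -68 - (-8 + (¼ - 5/4)*(-111)) = -68 - (-8 - 1*(-111)) = -68 - (-8 + 111) = -68 - 1*103 = -68 - 103 = -171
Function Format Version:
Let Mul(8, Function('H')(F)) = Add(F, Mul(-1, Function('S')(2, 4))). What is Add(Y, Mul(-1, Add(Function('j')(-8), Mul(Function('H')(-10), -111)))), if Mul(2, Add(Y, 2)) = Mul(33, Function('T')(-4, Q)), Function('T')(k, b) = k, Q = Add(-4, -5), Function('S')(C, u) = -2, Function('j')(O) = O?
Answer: -171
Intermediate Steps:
Q = -9
Function('H')(F) = Add(Rational(1, 4), Mul(Rational(1, 8), F)) (Function('H')(F) = Mul(Rational(1, 8), Add(F, Mul(-1, -2))) = Mul(Rational(1, 8), Add(F, 2)) = Mul(Rational(1, 8), Add(2, F)) = Add(Rational(1, 4), Mul(Rational(1, 8), F)))
Y = -68 (Y = Add(-2, Mul(Rational(1, 2), Mul(33, -4))) = Add(-2, Mul(Rational(1, 2), -132)) = Add(-2, -66) = -68)
Add(Y, Mul(-1, Add(Function('j')(-8), Mul(Function('H')(-10), -111)))) = Add(-68, Mul(-1, Add(-8, Mul(Add(Rational(1, 4), Mul(Rational(1, 8), -10)), -111)))) = Add(-68, Mul(-1, Add(-8, Mul(Add(Rational(1, 4), Rational(-5, 4)), -111)))) = Add(-68, Mul(-1, Add(-8, Mul(-1, -111)))) = Add(-68, Mul(-1, Add(-8, 111))) = Add(-68, Mul(-1, 103)) = Add(-68, -103) = -171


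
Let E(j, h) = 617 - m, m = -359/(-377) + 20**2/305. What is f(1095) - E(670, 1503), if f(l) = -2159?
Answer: -63787613/22997 ≈ -2773.7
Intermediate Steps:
m = 52059/22997 (m = -359*(-1/377) + 400*(1/305) = 359/377 + 80/61 = 52059/22997 ≈ 2.2637)
E(j, h) = 14137090/22997 (E(j, h) = 617 - 1*52059/22997 = 617 - 52059/22997 = 14137090/22997)
f(1095) - E(670, 1503) = -2159 - 1*14137090/22997 = -2159 - 14137090/22997 = -63787613/22997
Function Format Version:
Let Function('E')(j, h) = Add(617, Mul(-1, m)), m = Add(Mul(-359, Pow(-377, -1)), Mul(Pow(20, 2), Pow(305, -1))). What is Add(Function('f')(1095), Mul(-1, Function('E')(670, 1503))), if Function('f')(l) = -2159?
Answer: Rational(-63787613, 22997) ≈ -2773.7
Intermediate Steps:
m = Rational(52059, 22997) (m = Add(Mul(-359, Rational(-1, 377)), Mul(400, Rational(1, 305))) = Add(Rational(359, 377), Rational(80, 61)) = Rational(52059, 22997) ≈ 2.2637)
Function('E')(j, h) = Rational(14137090, 22997) (Function('E')(j, h) = Add(617, Mul(-1, Rational(52059, 22997))) = Add(617, Rational(-52059, 22997)) = Rational(14137090, 22997))
Add(Function('f')(1095), Mul(-1, Function('E')(670, 1503))) = Add(-2159, Mul(-1, Rational(14137090, 22997))) = Add(-2159, Rational(-14137090, 22997)) = Rational(-63787613, 22997)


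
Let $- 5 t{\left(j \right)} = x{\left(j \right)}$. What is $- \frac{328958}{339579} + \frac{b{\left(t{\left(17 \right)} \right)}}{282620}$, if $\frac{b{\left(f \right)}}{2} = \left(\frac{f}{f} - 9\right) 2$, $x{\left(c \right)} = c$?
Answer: $- \frac{23245244122}{23992954245} \approx -0.96884$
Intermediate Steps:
$t{\left(j \right)} = - \frac{j}{5}$
$b{\left(f \right)} = -32$ ($b{\left(f \right)} = 2 \left(\frac{f}{f} - 9\right) 2 = 2 \left(1 - 9\right) 2 = 2 \left(\left(-8\right) 2\right) = 2 \left(-16\right) = -32$)
$- \frac{328958}{339579} + \frac{b{\left(t{\left(17 \right)} \right)}}{282620} = - \frac{328958}{339579} - \frac{32}{282620} = \left(-328958\right) \frac{1}{339579} - \frac{8}{70655} = - \frac{328958}{339579} - \frac{8}{70655} = - \frac{23245244122}{23992954245}$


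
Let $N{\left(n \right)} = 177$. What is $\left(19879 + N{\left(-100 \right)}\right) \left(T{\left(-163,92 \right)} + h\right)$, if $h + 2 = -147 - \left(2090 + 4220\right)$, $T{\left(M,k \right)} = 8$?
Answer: $-129381256$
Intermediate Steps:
$h = -6459$ ($h = -2 - 6457 = -6459$)
$\left(19879 + N{\left(-100 \right)}\right) \left(T{\left(-163,92 \right)} + h\right) = \left(19879 + 177\right) \left(8 - 6459\right) = 20056 \left(-6451\right) = -129381256$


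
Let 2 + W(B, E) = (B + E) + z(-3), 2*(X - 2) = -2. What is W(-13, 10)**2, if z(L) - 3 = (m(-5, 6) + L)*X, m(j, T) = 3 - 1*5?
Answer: 49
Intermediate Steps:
X = 1 (X = 2 + (1/2)*(-2) = 2 - 1 = 1)
m(j, T) = -2 (m(j, T) = 3 - 5 = -2)
z(L) = 1 + L (z(L) = 3 + (-2 + L)*1 = 3 + (-2 + L) = 1 + L)
W(B, E) = -4 + B + E (W(B, E) = -2 + ((B + E) + (1 - 3)) = -2 + ((B + E) - 2) = -2 + (-2 + B + E) = -4 + B + E)
W(-13, 10)**2 = (-4 - 13 + 10)**2 = (-7)**2 = 49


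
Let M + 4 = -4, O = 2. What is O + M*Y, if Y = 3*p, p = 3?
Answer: -70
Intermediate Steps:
M = -8 (M = -4 - 4 = -8)
Y = 9 (Y = 3*3 = 9)
O + M*Y = 2 - 8*9 = 2 - 72 = -70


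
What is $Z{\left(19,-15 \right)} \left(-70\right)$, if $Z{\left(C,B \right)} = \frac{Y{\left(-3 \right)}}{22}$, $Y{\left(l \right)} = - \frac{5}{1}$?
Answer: $\frac{175}{11} \approx 15.909$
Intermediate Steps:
$Y{\left(l \right)} = -5$ ($Y{\left(l \right)} = \left(-5\right) 1 = -5$)
$Z{\left(C,B \right)} = - \frac{5}{22}$
$Z{\left(19,-15 \right)} \left(-70\right) = \left(- \frac{5}{22}\right) \left(-70\right) = \frac{175}{11}$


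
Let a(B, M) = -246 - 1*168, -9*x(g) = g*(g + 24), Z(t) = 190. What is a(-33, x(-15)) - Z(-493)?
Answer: -604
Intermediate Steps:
x(g) = -g*(24 + g)/9 (x(g) = -g*(g + 24)/9 = -g*(24 + g)/9)
a(B, M) = -414 (a(B, M) = -246 - 168 = -414)
a(-33, x(-15)) - Z(-493) = -414 - 1*190 = -414 - 190 = -604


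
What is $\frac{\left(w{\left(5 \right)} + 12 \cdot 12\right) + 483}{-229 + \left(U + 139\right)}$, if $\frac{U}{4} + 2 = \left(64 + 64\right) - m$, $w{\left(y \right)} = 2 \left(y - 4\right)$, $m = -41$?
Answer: $\frac{37}{34} \approx 1.0882$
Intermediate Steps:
$w{\left(y \right)} = -8 + 2 y$ ($w{\left(y \right)} = 2 \left(-4 + y\right) = -8 + 2 y$)
$U = 668$ ($U = -8 + 4 \left(\left(64 + 64\right) - -41\right) = -8 + 4 \left(128 + 41\right) = -8 + 4 \cdot 169 = -8 + 676 = 668$)
$\frac{\left(w{\left(5 \right)} + 12 \cdot 12\right) + 483}{-229 + \left(U + 139\right)} = \frac{\left(\left(-8 + 2 \cdot 5\right) + 12 \cdot 12\right) + 483}{-229 + \left(668 + 139\right)} = \frac{\left(\left(-8 + 10\right) + 144\right) + 483}{-229 + 807} = \frac{\left(2 + 144\right) + 483}{578} = \left(146 + 483\right) \frac{1}{578} = 629 \cdot \frac{1}{578} = \frac{37}{34}$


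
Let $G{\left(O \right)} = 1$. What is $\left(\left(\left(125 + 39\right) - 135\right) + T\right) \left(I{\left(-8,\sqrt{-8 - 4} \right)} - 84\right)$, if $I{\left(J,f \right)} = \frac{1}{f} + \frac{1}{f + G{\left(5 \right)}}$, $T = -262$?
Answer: $\frac{233 \left(- 492 i + 1009 \sqrt{3}\right)}{6 \left(- i + 2 \sqrt{3}\right)} \approx 19554.0 + 129.35 i$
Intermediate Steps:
$I{\left(J,f \right)} = \frac{1}{f} + \frac{1}{1 + f}$ ($I{\left(J,f \right)} = \frac{1}{f} + \frac{1}{f + 1} = \frac{1}{f} + \frac{1}{1 + f}$)
$\left(\left(\left(125 + 39\right) - 135\right) + T\right) \left(I{\left(-8,\sqrt{-8 - 4} \right)} - 84\right) = \left(\left(\left(125 + 39\right) - 135\right) - 262\right) \left(\frac{1 + 2 \sqrt{-8 - 4}}{\sqrt{-8 - 4} \left(1 + \sqrt{-8 - 4}\right)} - 84\right) = \left(\left(164 - 135\right) - 262\right) \left(\frac{1 + 2 \sqrt{-12}}{\sqrt{-12} \left(1 + \sqrt{-12}\right)} - 84\right) = \left(29 - 262\right) \left(\frac{1 + 2 \cdot 2 i \sqrt{3}}{2 i \sqrt{3} \left(1 + 2 i \sqrt{3}\right)} - 84\right) = - 233 \left(\frac{- \frac{i \sqrt{3}}{6} \left(1 + 4 i \sqrt{3}\right)}{1 + 2 i \sqrt{3}} - 84\right) = - 233 \left(- \frac{i \sqrt{3} \left(1 + 4 i \sqrt{3}\right)}{6 \left(1 + 2 i \sqrt{3}\right)} - 84\right) = - 233 \left(-84 - \frac{i \sqrt{3} \left(1 + 4 i \sqrt{3}\right)}{6 \left(1 + 2 i \sqrt{3}\right)}\right) = 19572 + \frac{233 i \sqrt{3} \left(1 + 4 i \sqrt{3}\right)}{6 \left(1 + 2 i \sqrt{3}\right)}$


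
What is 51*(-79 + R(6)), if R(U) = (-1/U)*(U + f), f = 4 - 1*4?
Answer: -4080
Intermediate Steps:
f = 0 (f = 4 - 4 = 0)
R(U) = -1 (R(U) = (-1/U)*(U + 0) = (-1/U)*U = -1)
51*(-79 + R(6)) = 51*(-79 - 1) = 51*(-80) = -4080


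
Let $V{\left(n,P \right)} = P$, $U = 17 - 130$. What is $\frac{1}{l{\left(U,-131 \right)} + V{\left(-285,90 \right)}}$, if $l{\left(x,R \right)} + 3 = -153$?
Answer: $- \frac{1}{66} \approx -0.015152$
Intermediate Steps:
$U = -113$ ($U = 17 - 130 = -113$)
$l{\left(x,R \right)} = -156$ ($l{\left(x,R \right)} = -3 - 153 = -156$)
$\frac{1}{l{\left(U,-131 \right)} + V{\left(-285,90 \right)}} = \frac{1}{-156 + 90} = \frac{1}{-66} = - \frac{1}{66}$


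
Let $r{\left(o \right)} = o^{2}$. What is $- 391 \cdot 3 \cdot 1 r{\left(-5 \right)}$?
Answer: $-29325$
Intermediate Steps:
$- 391 \cdot 3 \cdot 1 r{\left(-5 \right)} = - 391 \cdot 3 \cdot 1 \left(-5\right)^{2} = - 391 \cdot 3 \cdot 25 = \left(-391\right) 75 = -29325$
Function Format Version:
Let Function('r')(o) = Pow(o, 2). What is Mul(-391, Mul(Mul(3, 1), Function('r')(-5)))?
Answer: -29325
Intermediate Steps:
Mul(-391, Mul(Mul(3, 1), Function('r')(-5))) = Mul(-391, Mul(Mul(3, 1), Pow(-5, 2))) = Mul(-391, Mul(3, 25)) = Mul(-391, 75) = -29325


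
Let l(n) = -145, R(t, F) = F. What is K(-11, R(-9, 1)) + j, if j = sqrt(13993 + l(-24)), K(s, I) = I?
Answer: 1 + 2*sqrt(3462) ≈ 118.68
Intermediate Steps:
j = 2*sqrt(3462) (j = sqrt(13993 - 145) = sqrt(13848) = 2*sqrt(3462) ≈ 117.68)
K(-11, R(-9, 1)) + j = 1 + 2*sqrt(3462)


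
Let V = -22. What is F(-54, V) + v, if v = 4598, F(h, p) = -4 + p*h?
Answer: 5782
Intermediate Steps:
F(h, p) = -4 + h*p
F(-54, V) + v = (-4 - 54*(-22)) + 4598 = (-4 + 1188) + 4598 = 1184 + 4598 = 5782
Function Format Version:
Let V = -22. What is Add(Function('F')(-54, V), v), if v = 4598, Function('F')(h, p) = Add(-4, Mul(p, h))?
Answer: 5782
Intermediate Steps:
Function('F')(h, p) = Add(-4, Mul(h, p))
Add(Function('F')(-54, V), v) = Add(Add(-4, Mul(-54, -22)), 4598) = Add(Add(-4, 1188), 4598) = Add(1184, 4598) = 5782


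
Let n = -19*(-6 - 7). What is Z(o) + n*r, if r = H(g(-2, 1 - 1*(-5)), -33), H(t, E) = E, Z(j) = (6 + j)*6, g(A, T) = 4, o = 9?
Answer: -8061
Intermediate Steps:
Z(j) = 36 + 6*j
r = -33
n = 247 (n = -19*(-13) = 247)
Z(o) + n*r = (36 + 6*9) + 247*(-33) = (36 + 54) - 8151 = 90 - 8151 = -8061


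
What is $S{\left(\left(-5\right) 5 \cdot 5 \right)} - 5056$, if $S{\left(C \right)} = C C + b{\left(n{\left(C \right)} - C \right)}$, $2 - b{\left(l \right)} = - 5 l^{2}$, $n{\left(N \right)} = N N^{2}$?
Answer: $19071045010571$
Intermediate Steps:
$n{\left(N \right)} = N^{3}$
$b{\left(l \right)} = 2 + 5 l^{2}$ ($b{\left(l \right)} = 2 - - 5 l^{2} = 2 + 5 l^{2}$)
$S{\left(C \right)} = 2 + C^{2} + 5 \left(C^{3} - C\right)^{2}$ ($S{\left(C \right)} = C C + \left(2 + 5 \left(C^{3} - C\right)^{2}\right) = C^{2} + \left(2 + 5 \left(C^{3} - C\right)^{2}\right) = 2 + C^{2} + 5 \left(C^{3} - C\right)^{2}$)
$S{\left(\left(-5\right) 5 \cdot 5 \right)} - 5056 = \left(2 + \left(\left(-5\right) 5 \cdot 5\right)^{2} + 5 \left(\left(-5\right) 5 \cdot 5\right)^{2} \left(-1 + \left(\left(-5\right) 5 \cdot 5\right)^{2}\right)^{2}\right) - 5056 = \left(2 + \left(\left(-25\right) 5\right)^{2} + 5 \left(\left(-25\right) 5\right)^{2} \left(-1 + \left(\left(-25\right) 5\right)^{2}\right)^{2}\right) - 5056 = \left(2 + \left(-125\right)^{2} + 5 \left(-125\right)^{2} \left(-1 + \left(-125\right)^{2}\right)^{2}\right) - 5056 = \left(2 + 15625 + 5 \cdot 15625 \left(-1 + 15625\right)^{2}\right) - 5056 = \left(2 + 15625 + 5 \cdot 15625 \cdot 15624^{2}\right) - 5056 = \left(2 + 15625 + 5 \cdot 15625 \cdot 244109376\right) - 5056 = \left(2 + 15625 + 19071045000000\right) - 5056 = 19071045015627 - 5056 = 19071045010571$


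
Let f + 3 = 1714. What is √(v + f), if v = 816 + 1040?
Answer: √3567 ≈ 59.724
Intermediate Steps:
f = 1711 (f = -3 + 1714 = 1711)
v = 1856
√(v + f) = √(1856 + 1711) = √3567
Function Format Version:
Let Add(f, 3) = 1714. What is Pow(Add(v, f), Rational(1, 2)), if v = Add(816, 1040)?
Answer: Pow(3567, Rational(1, 2)) ≈ 59.724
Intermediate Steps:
f = 1711 (f = Add(-3, 1714) = 1711)
v = 1856
Pow(Add(v, f), Rational(1, 2)) = Pow(Add(1856, 1711), Rational(1, 2)) = Pow(3567, Rational(1, 2))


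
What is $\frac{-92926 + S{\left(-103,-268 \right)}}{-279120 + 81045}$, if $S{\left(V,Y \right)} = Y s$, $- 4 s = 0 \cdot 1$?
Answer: $\frac{92926}{198075} \approx 0.46915$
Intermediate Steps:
$s = 0$ ($s = - \frac{0 \cdot 1}{4} = \left(- \frac{1}{4}\right) 0 = 0$)
$S{\left(V,Y \right)} = 0$ ($S{\left(V,Y \right)} = Y 0 = 0$)
$\frac{-92926 + S{\left(-103,-268 \right)}}{-279120 + 81045} = \frac{-92926 + 0}{-279120 + 81045} = - \frac{92926}{-198075} = \left(-92926\right) \left(- \frac{1}{198075}\right) = \frac{92926}{198075}$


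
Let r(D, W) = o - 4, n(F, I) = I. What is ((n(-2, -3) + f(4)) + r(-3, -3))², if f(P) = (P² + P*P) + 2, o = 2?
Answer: 841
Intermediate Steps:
r(D, W) = -2 (r(D, W) = 2 - 4 = -2)
f(P) = 2 + 2*P² (f(P) = (P² + P²) + 2 = 2*P² + 2 = 2 + 2*P²)
((n(-2, -3) + f(4)) + r(-3, -3))² = ((-3 + (2 + 2*4²)) - 2)² = ((-3 + (2 + 2*16)) - 2)² = ((-3 + (2 + 32)) - 2)² = ((-3 + 34) - 2)² = (31 - 2)² = 29² = 841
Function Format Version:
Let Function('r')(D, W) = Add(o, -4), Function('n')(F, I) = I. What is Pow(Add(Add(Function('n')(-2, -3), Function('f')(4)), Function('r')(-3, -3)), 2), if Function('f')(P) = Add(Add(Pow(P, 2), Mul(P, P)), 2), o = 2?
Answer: 841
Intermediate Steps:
Function('r')(D, W) = -2 (Function('r')(D, W) = Add(2, -4) = -2)
Function('f')(P) = Add(2, Mul(2, Pow(P, 2))) (Function('f')(P) = Add(Add(Pow(P, 2), Pow(P, 2)), 2) = Add(Mul(2, Pow(P, 2)), 2) = Add(2, Mul(2, Pow(P, 2))))
Pow(Add(Add(Function('n')(-2, -3), Function('f')(4)), Function('r')(-3, -3)), 2) = Pow(Add(Add(-3, Add(2, Mul(2, Pow(4, 2)))), -2), 2) = Pow(Add(Add(-3, Add(2, Mul(2, 16))), -2), 2) = Pow(Add(Add(-3, Add(2, 32)), -2), 2) = Pow(Add(Add(-3, 34), -2), 2) = Pow(Add(31, -2), 2) = Pow(29, 2) = 841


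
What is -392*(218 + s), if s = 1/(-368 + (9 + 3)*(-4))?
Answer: -4443663/52 ≈ -85455.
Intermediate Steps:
s = -1/416 (s = 1/(-368 + 12*(-4)) = 1/(-368 - 48) = 1/(-416) = -1/416 ≈ -0.0024038)
-392*(218 + s) = -392*(218 - 1/416) = -392*90687/416 = -4443663/52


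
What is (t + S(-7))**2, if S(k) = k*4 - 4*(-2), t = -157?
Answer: 31329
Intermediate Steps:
S(k) = 8 + 4*k (S(k) = 4*k + 8 = 8 + 4*k)
(t + S(-7))**2 = (-157 + (8 + 4*(-7)))**2 = (-157 + (8 - 28))**2 = (-157 - 20)**2 = (-177)**2 = 31329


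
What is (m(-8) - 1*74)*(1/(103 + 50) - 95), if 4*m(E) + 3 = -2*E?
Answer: 2056561/306 ≈ 6720.8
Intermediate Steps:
m(E) = -¾ - E/2 (m(E) = -¾ + (-2*E)/4 = -¾ - E/2)
(m(-8) - 1*74)*(1/(103 + 50) - 95) = ((-¾ - ½*(-8)) - 1*74)*(1/(103 + 50) - 95) = ((-¾ + 4) - 74)*(1/153 - 95) = (13/4 - 74)*(1/153 - 95) = -283/4*(-14534/153) = 2056561/306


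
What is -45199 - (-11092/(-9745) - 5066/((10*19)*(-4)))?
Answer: -33481063189/740620 ≈ -45207.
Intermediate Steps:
-45199 - (-11092/(-9745) - 5066/((10*19)*(-4))) = -45199 - (-11092*(-1/9745) - 5066/(190*(-4))) = -45199 - (11092/9745 - 5066/(-760)) = -45199 - (11092/9745 - 5066*(-1/760)) = -45199 - (11092/9745 + 2533/380) = -45199 - 1*5779809/740620 = -45199 - 5779809/740620 = -33481063189/740620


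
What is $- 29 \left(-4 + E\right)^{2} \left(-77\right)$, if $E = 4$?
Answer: $0$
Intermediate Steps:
$- 29 \left(-4 + E\right)^{2} \left(-77\right) = - 29 \left(-4 + 4\right)^{2} \left(-77\right) = - 29 \cdot 0^{2} \left(-77\right) = \left(-29\right) 0 \left(-77\right) = 0 \left(-77\right) = 0$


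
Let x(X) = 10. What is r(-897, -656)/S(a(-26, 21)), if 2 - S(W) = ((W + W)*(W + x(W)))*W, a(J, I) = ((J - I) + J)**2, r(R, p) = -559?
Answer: 559/303236417396 ≈ 1.8434e-9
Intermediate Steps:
a(J, I) = (-I + 2*J)**2
S(W) = 2 - 2*W**2*(10 + W) (S(W) = 2 - (W + W)*(W + 10)*W = 2 - (2*W)*(10 + W)*W = 2 - 2*W*(10 + W)*W = 2 - 2*W**2*(10 + W))
r(-897, -656)/S(a(-26, 21)) = -559/(2 - 20*(21 - 2*(-26))**4 - 2*(21 - 2*(-26))**6) = -559/(2 - 20*(21 + 52)**4 - 2*(21 + 52)**6) = -559/(2 - 20*(73**2)**2 - 2*(73**2)**3) = -559/(2 - 20*5329**2 - 2*5329**3) = -559/(2 - 20*28398241 - 2*151334226289) = -559/(2 - 567964820 - 302668452578) = -559/(-303236417396) = -559*(-1/303236417396) = 559/303236417396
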